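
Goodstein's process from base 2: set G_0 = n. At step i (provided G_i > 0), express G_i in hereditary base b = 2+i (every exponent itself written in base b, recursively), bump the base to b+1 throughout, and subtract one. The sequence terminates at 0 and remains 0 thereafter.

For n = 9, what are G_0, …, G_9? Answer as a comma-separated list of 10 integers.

9, 81, 1023, 9842, 140743, 2471826, 50333399, 1162263921, 30000003325, 855935016215

step 0: 9 = 2^(2 + 1) + 1; sub 3 for 2: 3^(3 + 1) + 1; = 82; G_1 = 82−1 = 81
step 1: 81 = 3^(3 + 1); sub 4 for 3: 4^(4 + 1); = 1024; G_2 = 1024−1 = 1023
step 2: 1023 = 3·4^4 + 3·4^3 + 3·4^2 + 3·4 + 3; sub 5 for 4: 3·5^5 + 3·5^3 + 3·5^2 + 3·5 + 3; = 9843; G_3 = 9843−1 = 9842
step 3: 9842 = 3·5^5 + 3·5^3 + 3·5^2 + 3·5 + 2; sub 6 for 5: 3·6^6 + 3·6^3 + 3·6^2 + 3·6 + 2; = 140744; G_4 = 140744−1 = 140743
step 4: 140743 = 3·6^6 + 3·6^3 + 3·6^2 + 3·6 + 1; sub 7 for 6: 3·7^7 + 3·7^3 + 3·7^2 + 3·7 + 1; = 2471827; G_5 = 2471827−1 = 2471826
step 5: 2471826 = 3·7^7 + 3·7^3 + 3·7^2 + 3·7; sub 8 for 7: 3·8^8 + 3·8^3 + 3·8^2 + 3·8; = 50333400; G_6 = 50333400−1 = 50333399
step 6: 50333399 = 3·8^8 + 3·8^3 + 3·8^2 + 2·8 + 7; sub 9 for 8: 3·9^9 + 3·9^3 + 3·9^2 + 2·9 + 7; = 1162263922; G_7 = 1162263922−1 = 1162263921
step 7: 1162263921 = 3·9^9 + 3·9^3 + 3·9^2 + 2·9 + 6; sub 10 for 9: 3·10^10 + 3·10^3 + 3·10^2 + 2·10 + 6; = 30000003326; G_8 = 30000003326−1 = 30000003325
step 8: 30000003325 = 3·10^10 + 3·10^3 + 3·10^2 + 2·10 + 5; sub 11 for 10: 3·11^11 + 3·11^3 + 3·11^2 + 2·11 + 5; = 855935016216; G_9 = 855935016216−1 = 855935016215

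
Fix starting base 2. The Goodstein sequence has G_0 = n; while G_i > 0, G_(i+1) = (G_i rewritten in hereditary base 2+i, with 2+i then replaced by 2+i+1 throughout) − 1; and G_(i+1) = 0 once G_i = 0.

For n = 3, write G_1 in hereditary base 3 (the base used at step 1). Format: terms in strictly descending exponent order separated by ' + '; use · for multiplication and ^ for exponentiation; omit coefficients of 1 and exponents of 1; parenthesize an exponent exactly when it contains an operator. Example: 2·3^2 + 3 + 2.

3

G_0=3  [base 2] 2 + 1  →[2↦3]→  3 + 1 = 4  −1 ⇒ G_1=3
G_1=3  [base 3] 3  →[3↦4]→  4 = 4  −1 ⇒ G_2=3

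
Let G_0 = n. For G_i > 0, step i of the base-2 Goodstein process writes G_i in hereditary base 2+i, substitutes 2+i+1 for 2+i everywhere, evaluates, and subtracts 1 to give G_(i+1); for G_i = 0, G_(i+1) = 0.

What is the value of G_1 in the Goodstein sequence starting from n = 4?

step 0: 4 = 2^2; sub 3 for 2: 3^3; = 27; G_1 = 27−1 = 26
step 1: 26 = 2·3^2 + 2·3 + 2; sub 4 for 3: 2·4^2 + 2·4 + 2; = 42; G_2 = 42−1 = 41

26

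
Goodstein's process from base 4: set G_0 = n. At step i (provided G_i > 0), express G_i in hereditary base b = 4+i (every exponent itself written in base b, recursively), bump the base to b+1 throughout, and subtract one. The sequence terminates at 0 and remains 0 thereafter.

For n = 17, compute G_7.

G_0=17  [base 4] 4^2 + 1  →[4↦5]→  5^2 + 1 = 26  −1 ⇒ G_1=25
G_1=25  [base 5] 5^2  →[5↦6]→  6^2 = 36  −1 ⇒ G_2=35
G_2=35  [base 6] 5·6 + 5  →[6↦7]→  5·7 + 5 = 40  −1 ⇒ G_3=39
G_3=39  [base 7] 5·7 + 4  →[7↦8]→  5·8 + 4 = 44  −1 ⇒ G_4=43
G_4=43  [base 8] 5·8 + 3  →[8↦9]→  5·9 + 3 = 48  −1 ⇒ G_5=47
G_5=47  [base 9] 5·9 + 2  →[9↦10]→  5·10 + 2 = 52  −1 ⇒ G_6=51
G_6=51  [base 10] 5·10 + 1  →[10↦11]→  5·11 + 1 = 56  −1 ⇒ G_7=55
G_7=55  [base 11] 5·11  →[11↦12]→  5·12 = 60  −1 ⇒ G_8=59

55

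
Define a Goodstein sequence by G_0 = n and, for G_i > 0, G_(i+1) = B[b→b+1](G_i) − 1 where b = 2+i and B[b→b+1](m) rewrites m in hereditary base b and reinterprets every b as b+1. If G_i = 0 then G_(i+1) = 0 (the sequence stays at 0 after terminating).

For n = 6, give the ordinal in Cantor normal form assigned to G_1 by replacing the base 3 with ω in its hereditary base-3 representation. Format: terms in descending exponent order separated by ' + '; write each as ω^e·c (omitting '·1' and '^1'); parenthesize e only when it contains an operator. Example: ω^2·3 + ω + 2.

ω^ω + 2

G_0=6  [base 2] 2^2 + 2  →[2↦3]→  3^3 + 3 = 30  −1 ⇒ G_1=29
G_1=29  [base 3] 3^3 + 2  →[3↦4]→  4^4 + 2 = 258  −1 ⇒ G_2=257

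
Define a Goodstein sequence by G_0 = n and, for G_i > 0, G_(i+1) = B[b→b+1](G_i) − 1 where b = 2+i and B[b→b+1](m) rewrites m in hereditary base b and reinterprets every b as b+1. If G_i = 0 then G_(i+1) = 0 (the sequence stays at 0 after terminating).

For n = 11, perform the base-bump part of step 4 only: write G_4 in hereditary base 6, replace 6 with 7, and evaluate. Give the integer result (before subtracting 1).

5764802

i=0: 11 = 2^(2 + 1) + 2 + 1 (b=2); 2→3: 3^(3 + 1) + 3 + 1 = 85; 85−1 = 84
i=1: 84 = 3^(3 + 1) + 3 (b=3); 3→4: 4^(4 + 1) + 4 = 1028; 1028−1 = 1027
i=2: 1027 = 4^(4 + 1) + 3 (b=4); 4→5: 5^(5 + 1) + 3 = 15628; 15628−1 = 15627
i=3: 15627 = 5^(5 + 1) + 2 (b=5); 5→6: 6^(6 + 1) + 2 = 279938; 279938−1 = 279937
i=4: 279937 = 6^(6 + 1) + 1 (b=6); 6→7: 7^(7 + 1) + 1 = 5764802; 5764802−1 = 5764801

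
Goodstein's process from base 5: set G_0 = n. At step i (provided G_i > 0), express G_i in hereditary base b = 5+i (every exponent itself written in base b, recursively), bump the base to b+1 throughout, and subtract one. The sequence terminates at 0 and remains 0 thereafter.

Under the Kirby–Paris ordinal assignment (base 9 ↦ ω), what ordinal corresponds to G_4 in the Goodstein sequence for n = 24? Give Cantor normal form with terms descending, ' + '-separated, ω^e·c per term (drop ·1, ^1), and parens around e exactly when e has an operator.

24 —HB5→ 4·5 + 4 —bump→ 4·6 + 4 = 28 —(−1)→ 27
27 —HB6→ 4·6 + 3 —bump→ 4·7 + 3 = 31 —(−1)→ 30
30 —HB7→ 4·7 + 2 —bump→ 4·8 + 2 = 34 —(−1)→ 33
33 —HB8→ 4·8 + 1 —bump→ 4·9 + 1 = 37 —(−1)→ 36

ω·4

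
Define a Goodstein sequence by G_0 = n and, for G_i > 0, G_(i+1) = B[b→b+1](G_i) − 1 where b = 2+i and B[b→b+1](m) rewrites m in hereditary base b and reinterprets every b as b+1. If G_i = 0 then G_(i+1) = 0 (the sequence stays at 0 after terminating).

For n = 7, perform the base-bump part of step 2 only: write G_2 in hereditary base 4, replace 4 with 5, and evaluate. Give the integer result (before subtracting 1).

G_0 = 7. HB_2(7) = 2^2 + 2 + 1. Bump = 31. G_1 = 30.
G_1 = 30. HB_3(30) = 3^3 + 3. Bump = 260. G_2 = 259.
G_2 = 259. HB_4(259) = 4^4 + 3. Bump = 3128. G_3 = 3127.

3128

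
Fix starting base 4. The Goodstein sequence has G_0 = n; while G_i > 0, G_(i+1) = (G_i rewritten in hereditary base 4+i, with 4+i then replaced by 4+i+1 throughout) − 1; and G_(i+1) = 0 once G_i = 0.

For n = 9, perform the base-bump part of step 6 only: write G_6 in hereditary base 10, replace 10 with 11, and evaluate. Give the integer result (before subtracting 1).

12

[0] 9 ≡ 2·4 + 1 (base 4). Lift 5: 11. −1: 10.
[1] 10 ≡ 2·5 (base 5). Lift 6: 12. −1: 11.
[2] 11 ≡ 6 + 5 (base 6). Lift 7: 12. −1: 11.
[3] 11 ≡ 7 + 4 (base 7). Lift 8: 12. −1: 11.
[4] 11 ≡ 8 + 3 (base 8). Lift 9: 12. −1: 11.
[5] 11 ≡ 9 + 2 (base 9). Lift 10: 12. −1: 11.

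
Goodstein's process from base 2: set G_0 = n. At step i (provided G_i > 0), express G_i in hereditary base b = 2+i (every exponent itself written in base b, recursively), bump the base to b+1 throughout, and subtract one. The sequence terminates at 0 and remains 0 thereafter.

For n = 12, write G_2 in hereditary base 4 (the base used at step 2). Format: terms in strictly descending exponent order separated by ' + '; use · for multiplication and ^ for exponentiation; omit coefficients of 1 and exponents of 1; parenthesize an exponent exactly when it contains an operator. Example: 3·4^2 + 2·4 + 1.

4^(4 + 1) + 2·4^2 + 2·4 + 1

base 2: 12 = 2^(2 + 1) + 2^2; at 3: 3^(3 + 1) + 3^3 = 108; next = 107
base 3: 107 = 3^(3 + 1) + 2·3^2 + 2·3 + 2; at 4: 4^(4 + 1) + 2·4^2 + 2·4 + 2 = 1066; next = 1065
base 4: 1065 = 4^(4 + 1) + 2·4^2 + 2·4 + 1; at 5: 5^(5 + 1) + 2·5^2 + 2·5 + 1 = 15686; next = 15685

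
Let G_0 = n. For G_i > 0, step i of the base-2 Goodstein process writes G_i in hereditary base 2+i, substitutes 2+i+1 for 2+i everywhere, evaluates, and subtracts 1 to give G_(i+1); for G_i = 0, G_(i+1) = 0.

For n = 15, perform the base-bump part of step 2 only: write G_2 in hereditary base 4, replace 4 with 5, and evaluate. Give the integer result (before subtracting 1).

G_0 = 15. HB_2(15) = 2^(2 + 1) + 2^2 + 2 + 1. Bump = 112. G_1 = 111.
G_1 = 111. HB_3(111) = 3^(3 + 1) + 3^3 + 3. Bump = 1284. G_2 = 1283.
G_2 = 1283. HB_4(1283) = 4^(4 + 1) + 4^4 + 3. Bump = 18753. G_3 = 18752.

18753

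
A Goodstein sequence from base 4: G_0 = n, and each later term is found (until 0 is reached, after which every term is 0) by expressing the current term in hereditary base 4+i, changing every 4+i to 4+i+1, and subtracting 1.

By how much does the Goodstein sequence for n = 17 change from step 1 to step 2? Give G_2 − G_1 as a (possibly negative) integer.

10

17 —HB4→ 4^2 + 1 —bump→ 5^2 + 1 = 26 —(−1)→ 25
25 —HB5→ 5^2 —bump→ 6^2 = 36 —(−1)→ 35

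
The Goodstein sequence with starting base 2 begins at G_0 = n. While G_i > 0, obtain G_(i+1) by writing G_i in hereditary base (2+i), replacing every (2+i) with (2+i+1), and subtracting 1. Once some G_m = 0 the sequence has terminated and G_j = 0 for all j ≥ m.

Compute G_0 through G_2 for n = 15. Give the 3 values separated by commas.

15, 111, 1283

step 0: 15 = 2^(2 + 1) + 2^2 + 2 + 1; sub 3 for 2: 3^(3 + 1) + 3^3 + 3 + 1; = 112; G_1 = 112−1 = 111
step 1: 111 = 3^(3 + 1) + 3^3 + 3; sub 4 for 3: 4^(4 + 1) + 4^4 + 4; = 1284; G_2 = 1284−1 = 1283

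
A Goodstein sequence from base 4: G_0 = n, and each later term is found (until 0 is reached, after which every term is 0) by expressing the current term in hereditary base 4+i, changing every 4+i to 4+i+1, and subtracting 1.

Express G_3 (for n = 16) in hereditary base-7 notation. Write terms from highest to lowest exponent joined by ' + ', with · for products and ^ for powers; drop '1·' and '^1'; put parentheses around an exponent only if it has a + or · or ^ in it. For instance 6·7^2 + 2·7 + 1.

(0) 16|_4 = 4^2 ↦ 5^2|_5 = 25 ⇒ 24
(1) 24|_5 = 4·5 + 4 ↦ 4·6 + 4|_6 = 28 ⇒ 27
(2) 27|_6 = 4·6 + 3 ↦ 4·7 + 3|_7 = 31 ⇒ 30

4·7 + 2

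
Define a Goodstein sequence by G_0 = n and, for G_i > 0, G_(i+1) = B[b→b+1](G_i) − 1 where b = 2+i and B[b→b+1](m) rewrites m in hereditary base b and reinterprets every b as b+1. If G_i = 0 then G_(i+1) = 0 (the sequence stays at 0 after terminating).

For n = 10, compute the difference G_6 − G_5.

G_0 = 10. HB_2(10) = 2^(2 + 1) + 2. Bump = 84. G_1 = 83.
G_1 = 83. HB_3(83) = 3^(3 + 1) + 2. Bump = 1026. G_2 = 1025.
G_2 = 1025. HB_4(1025) = 4^(4 + 1) + 1. Bump = 15626. G_3 = 15625.
G_3 = 15625. HB_5(15625) = 5^(5 + 1). Bump = 279936. G_4 = 279935.
G_4 = 279935. HB_6(279935) = 5·6^6 + 5·6^5 + 5·6^4 + 5·6^3 + 5·6^2 + 5·6 + 5. Bump = 4215755. G_5 = 4215754.
G_5 = 4215754. HB_7(4215754) = 5·7^7 + 5·7^5 + 5·7^4 + 5·7^3 + 5·7^2 + 5·7 + 4. Bump = 84073324. G_6 = 84073323.

79857569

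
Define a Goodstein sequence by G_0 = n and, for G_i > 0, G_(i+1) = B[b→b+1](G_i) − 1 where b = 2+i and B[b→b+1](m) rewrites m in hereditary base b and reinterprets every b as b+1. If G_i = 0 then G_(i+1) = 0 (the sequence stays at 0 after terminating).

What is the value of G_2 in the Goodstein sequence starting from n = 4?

G_0=4  [base 2] 2^2  →[2↦3]→  3^3 = 27  −1 ⇒ G_1=26
G_1=26  [base 3] 2·3^2 + 2·3 + 2  →[3↦4]→  2·4^2 + 2·4 + 2 = 42  −1 ⇒ G_2=41
G_2=41  [base 4] 2·4^2 + 2·4 + 1  →[4↦5]→  2·5^2 + 2·5 + 1 = 61  −1 ⇒ G_3=60

41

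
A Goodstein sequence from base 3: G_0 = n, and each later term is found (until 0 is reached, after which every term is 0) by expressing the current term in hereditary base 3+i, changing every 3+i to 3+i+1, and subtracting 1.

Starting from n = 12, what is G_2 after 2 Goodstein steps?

27

step 0: 12 = 3^2 + 3; sub 4 for 3: 4^2 + 4; = 20; G_1 = 20−1 = 19
step 1: 19 = 4^2 + 3; sub 5 for 4: 5^2 + 3; = 28; G_2 = 28−1 = 27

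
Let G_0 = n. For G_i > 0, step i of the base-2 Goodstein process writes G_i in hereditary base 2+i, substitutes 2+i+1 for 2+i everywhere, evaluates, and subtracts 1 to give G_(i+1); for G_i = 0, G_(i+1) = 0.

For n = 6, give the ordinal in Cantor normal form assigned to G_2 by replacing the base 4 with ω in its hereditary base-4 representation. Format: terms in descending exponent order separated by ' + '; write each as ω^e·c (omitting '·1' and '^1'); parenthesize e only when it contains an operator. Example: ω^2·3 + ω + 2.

ω^ω + 1

step 0: 6 = 2^2 + 2; sub 3 for 2: 3^3 + 3; = 30; G_1 = 30−1 = 29
step 1: 29 = 3^3 + 2; sub 4 for 3: 4^4 + 2; = 258; G_2 = 258−1 = 257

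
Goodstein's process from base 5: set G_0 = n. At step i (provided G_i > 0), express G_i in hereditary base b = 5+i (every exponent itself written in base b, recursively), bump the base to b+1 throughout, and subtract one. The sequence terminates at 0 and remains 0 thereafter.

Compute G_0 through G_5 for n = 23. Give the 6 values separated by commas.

i=0: 23 = 4·5 + 3 (b=5); 5→6: 4·6 + 3 = 27; 27−1 = 26
i=1: 26 = 4·6 + 2 (b=6); 6→7: 4·7 + 2 = 30; 30−1 = 29
i=2: 29 = 4·7 + 1 (b=7); 7→8: 4·8 + 1 = 33; 33−1 = 32
i=3: 32 = 4·8 (b=8); 8→9: 4·9 = 36; 36−1 = 35
i=4: 35 = 3·9 + 8 (b=9); 9→10: 3·10 + 8 = 38; 38−1 = 37

23, 26, 29, 32, 35, 37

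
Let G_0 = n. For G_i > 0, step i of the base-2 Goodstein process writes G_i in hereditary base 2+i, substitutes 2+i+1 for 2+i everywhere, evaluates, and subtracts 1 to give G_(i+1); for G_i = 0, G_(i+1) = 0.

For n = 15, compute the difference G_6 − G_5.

144406599

G_0 = 15. HB_2(15) = 2^(2 + 1) + 2^2 + 2 + 1. Bump = 112. G_1 = 111.
G_1 = 111. HB_3(111) = 3^(3 + 1) + 3^3 + 3. Bump = 1284. G_2 = 1283.
G_2 = 1283. HB_4(1283) = 4^(4 + 1) + 4^4 + 3. Bump = 18753. G_3 = 18752.
G_3 = 18752. HB_5(18752) = 5^(5 + 1) + 5^5 + 2. Bump = 326594. G_4 = 326593.
G_4 = 326593. HB_6(326593) = 6^(6 + 1) + 6^6 + 1. Bump = 6588345. G_5 = 6588344.
G_5 = 6588344. HB_7(6588344) = 7^(7 + 1) + 7^7. Bump = 150994944. G_6 = 150994943.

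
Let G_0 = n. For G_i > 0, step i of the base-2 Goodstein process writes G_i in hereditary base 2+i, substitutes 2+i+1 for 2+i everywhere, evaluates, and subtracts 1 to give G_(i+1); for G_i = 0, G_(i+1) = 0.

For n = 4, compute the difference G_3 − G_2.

G_0 = 4. HB_2(4) = 2^2. Bump = 27. G_1 = 26.
G_1 = 26. HB_3(26) = 2·3^2 + 2·3 + 2. Bump = 42. G_2 = 41.
G_2 = 41. HB_4(41) = 2·4^2 + 2·4 + 1. Bump = 61. G_3 = 60.

19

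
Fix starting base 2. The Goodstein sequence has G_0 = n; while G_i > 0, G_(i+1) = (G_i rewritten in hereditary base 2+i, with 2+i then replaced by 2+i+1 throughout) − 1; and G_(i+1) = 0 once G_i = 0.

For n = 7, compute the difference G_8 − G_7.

40111896

i=0: 7 = 2^2 + 2 + 1 (b=2); 2→3: 3^3 + 3 + 1 = 31; 31−1 = 30
i=1: 30 = 3^3 + 3 (b=3); 3→4: 4^4 + 4 = 260; 260−1 = 259
i=2: 259 = 4^4 + 3 (b=4); 4→5: 5^5 + 3 = 3128; 3128−1 = 3127
i=3: 3127 = 5^5 + 2 (b=5); 5→6: 6^6 + 2 = 46658; 46658−1 = 46657
i=4: 46657 = 6^6 + 1 (b=6); 6→7: 7^7 + 1 = 823544; 823544−1 = 823543
i=5: 823543 = 7^7 (b=7); 7→8: 8^8 = 16777216; 16777216−1 = 16777215
i=6: 16777215 = 7·8^7 + 7·8^6 + 7·8^5 + 7·8^4 + 7·8^3 + 7·8^2 + 7·8 + 7 (b=8); 8→9: 7·9^7 + 7·9^6 + 7·9^5 + 7·9^4 + 7·9^3 + 7·9^2 + 7·9 + 7 = 37665880; 37665880−1 = 37665879
i=7: 37665879 = 7·9^7 + 7·9^6 + 7·9^5 + 7·9^4 + 7·9^3 + 7·9^2 + 7·9 + 6 (b=9); 9→10: 7·10^7 + 7·10^6 + 7·10^5 + 7·10^4 + 7·10^3 + 7·10^2 + 7·10 + 6 = 77777776; 77777776−1 = 77777775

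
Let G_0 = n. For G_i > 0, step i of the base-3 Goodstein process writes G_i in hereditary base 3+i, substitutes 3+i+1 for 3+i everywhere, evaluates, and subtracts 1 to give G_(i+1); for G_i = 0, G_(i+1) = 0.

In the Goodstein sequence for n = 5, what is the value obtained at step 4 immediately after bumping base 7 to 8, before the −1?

[0] 5 ≡ 3 + 2 (base 3). Lift 4: 6. −1: 5.
[1] 5 ≡ 4 + 1 (base 4). Lift 5: 6. −1: 5.
[2] 5 ≡ 5 (base 5). Lift 6: 6. −1: 5.
[3] 5 ≡ 5 (base 6). Lift 7: 5. −1: 4.
[4] 4 ≡ 4 (base 7). Lift 8: 4. −1: 3.

4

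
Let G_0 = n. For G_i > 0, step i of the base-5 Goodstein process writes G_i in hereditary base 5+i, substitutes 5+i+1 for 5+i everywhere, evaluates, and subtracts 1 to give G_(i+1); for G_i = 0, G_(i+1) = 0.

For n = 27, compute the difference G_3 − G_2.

14

[0] 27 ≡ 5^2 + 2 (base 5). Lift 6: 38. −1: 37.
[1] 37 ≡ 6^2 + 1 (base 6). Lift 7: 50. −1: 49.
[2] 49 ≡ 7^2 (base 7). Lift 8: 64. −1: 63.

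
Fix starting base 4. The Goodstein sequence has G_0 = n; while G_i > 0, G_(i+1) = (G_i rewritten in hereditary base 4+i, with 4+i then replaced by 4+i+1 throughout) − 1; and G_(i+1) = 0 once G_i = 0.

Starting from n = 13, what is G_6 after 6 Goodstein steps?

i=0: 13 = 3·4 + 1 (b=4); 4→5: 3·5 + 1 = 16; 16−1 = 15
i=1: 15 = 3·5 (b=5); 5→6: 3·6 = 18; 18−1 = 17
i=2: 17 = 2·6 + 5 (b=6); 6→7: 2·7 + 5 = 19; 19−1 = 18
i=3: 18 = 2·7 + 4 (b=7); 7→8: 2·8 + 4 = 20; 20−1 = 19
i=4: 19 = 2·8 + 3 (b=8); 8→9: 2·9 + 3 = 21; 21−1 = 20
i=5: 20 = 2·9 + 2 (b=9); 9→10: 2·10 + 2 = 22; 22−1 = 21
i=6: 21 = 2·10 + 1 (b=10); 10→11: 2·11 + 1 = 23; 23−1 = 22

21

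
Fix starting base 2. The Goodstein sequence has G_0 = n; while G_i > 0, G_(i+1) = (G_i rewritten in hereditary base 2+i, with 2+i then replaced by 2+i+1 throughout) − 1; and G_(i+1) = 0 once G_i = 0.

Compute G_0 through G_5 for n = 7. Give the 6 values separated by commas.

7, 30, 259, 3127, 46657, 823543

[0] 7 ≡ 2^2 + 2 + 1 (base 2). Lift 3: 31. −1: 30.
[1] 30 ≡ 3^3 + 3 (base 3). Lift 4: 260. −1: 259.
[2] 259 ≡ 4^4 + 3 (base 4). Lift 5: 3128. −1: 3127.
[3] 3127 ≡ 5^5 + 2 (base 5). Lift 6: 46658. −1: 46657.
[4] 46657 ≡ 6^6 + 1 (base 6). Lift 7: 823544. −1: 823543.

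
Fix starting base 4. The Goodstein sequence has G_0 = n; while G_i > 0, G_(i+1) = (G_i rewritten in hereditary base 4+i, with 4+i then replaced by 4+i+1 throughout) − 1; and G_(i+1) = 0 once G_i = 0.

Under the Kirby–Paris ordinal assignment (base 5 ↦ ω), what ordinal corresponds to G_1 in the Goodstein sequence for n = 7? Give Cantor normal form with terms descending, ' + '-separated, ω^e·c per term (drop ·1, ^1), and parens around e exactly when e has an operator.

ω + 2

G_0=7  [base 4] 4 + 3  →[4↦5]→  5 + 3 = 8  −1 ⇒ G_1=7
G_1=7  [base 5] 5 + 2  →[5↦6]→  6 + 2 = 8  −1 ⇒ G_2=7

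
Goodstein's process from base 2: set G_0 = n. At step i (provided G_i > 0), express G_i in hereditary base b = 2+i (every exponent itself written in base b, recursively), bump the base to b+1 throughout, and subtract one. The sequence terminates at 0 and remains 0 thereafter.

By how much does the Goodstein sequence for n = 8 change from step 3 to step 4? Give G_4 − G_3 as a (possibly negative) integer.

G_0=8  [base 2] 2^(2 + 1)  →[2↦3]→  3^(3 + 1) = 81  −1 ⇒ G_1=80
G_1=80  [base 3] 2·3^3 + 2·3^2 + 2·3 + 2  →[3↦4]→  2·4^4 + 2·4^2 + 2·4 + 2 = 554  −1 ⇒ G_2=553
G_2=553  [base 4] 2·4^4 + 2·4^2 + 2·4 + 1  →[4↦5]→  2·5^5 + 2·5^2 + 2·5 + 1 = 6311  −1 ⇒ G_3=6310
G_3=6310  [base 5] 2·5^5 + 2·5^2 + 2·5  →[5↦6]→  2·6^6 + 2·6^2 + 2·6 = 93396  −1 ⇒ G_4=93395

87085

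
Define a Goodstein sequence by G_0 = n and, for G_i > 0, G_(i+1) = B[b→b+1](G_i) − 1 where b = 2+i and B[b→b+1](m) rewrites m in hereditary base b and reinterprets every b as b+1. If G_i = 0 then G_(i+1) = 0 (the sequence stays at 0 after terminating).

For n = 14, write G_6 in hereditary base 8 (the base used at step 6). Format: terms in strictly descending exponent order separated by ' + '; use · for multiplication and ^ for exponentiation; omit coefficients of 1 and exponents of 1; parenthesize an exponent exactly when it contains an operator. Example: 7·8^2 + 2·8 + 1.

14 —HB2→ 2^(2 + 1) + 2^2 + 2 —bump→ 3^(3 + 1) + 3^3 + 3 = 111 —(−1)→ 110
110 —HB3→ 3^(3 + 1) + 3^3 + 2 —bump→ 4^(4 + 1) + 4^4 + 2 = 1282 —(−1)→ 1281
1281 —HB4→ 4^(4 + 1) + 4^4 + 1 —bump→ 5^(5 + 1) + 5^5 + 1 = 18751 —(−1)→ 18750
18750 —HB5→ 5^(5 + 1) + 5^5 —bump→ 6^(6 + 1) + 6^6 = 326592 —(−1)→ 326591
326591 —HB6→ 6^(6 + 1) + 5·6^5 + 5·6^4 + 5·6^3 + 5·6^2 + 5·6 + 5 —bump→ 7^(7 + 1) + 5·7^5 + 5·7^4 + 5·7^3 + 5·7^2 + 5·7 + 5 = 5862841 —(−1)→ 5862840
5862840 —HB7→ 7^(7 + 1) + 5·7^5 + 5·7^4 + 5·7^3 + 5·7^2 + 5·7 + 4 —bump→ 8^(8 + 1) + 5·8^5 + 5·8^4 + 5·8^3 + 5·8^2 + 5·8 + 4 = 134404972 —(−1)→ 134404971
134404971 —HB8→ 8^(8 + 1) + 5·8^5 + 5·8^4 + 5·8^3 + 5·8^2 + 5·8 + 3 —bump→ 9^(9 + 1) + 5·9^5 + 5·9^4 + 5·9^3 + 5·9^2 + 5·9 + 3 = 3487116549 —(−1)→ 3487116548

8^(8 + 1) + 5·8^5 + 5·8^4 + 5·8^3 + 5·8^2 + 5·8 + 3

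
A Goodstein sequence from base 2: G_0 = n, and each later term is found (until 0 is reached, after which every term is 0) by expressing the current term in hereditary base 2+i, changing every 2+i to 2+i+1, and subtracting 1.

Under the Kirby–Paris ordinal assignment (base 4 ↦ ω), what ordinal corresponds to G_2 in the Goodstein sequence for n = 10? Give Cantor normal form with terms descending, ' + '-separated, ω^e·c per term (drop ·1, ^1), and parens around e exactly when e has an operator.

step 0: 10 = 2^(2 + 1) + 2; sub 3 for 2: 3^(3 + 1) + 3; = 84; G_1 = 84−1 = 83
step 1: 83 = 3^(3 + 1) + 2; sub 4 for 3: 4^(4 + 1) + 2; = 1026; G_2 = 1026−1 = 1025
step 2: 1025 = 4^(4 + 1) + 1; sub 5 for 4: 5^(5 + 1) + 1; = 15626; G_3 = 15626−1 = 15625

ω^(ω + 1) + 1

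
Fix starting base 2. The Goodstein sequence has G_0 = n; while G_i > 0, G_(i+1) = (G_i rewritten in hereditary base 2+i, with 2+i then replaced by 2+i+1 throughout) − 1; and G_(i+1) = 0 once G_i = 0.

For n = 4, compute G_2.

base 2: 4 = 2^2; at 3: 3^3 = 27; next = 26
base 3: 26 = 2·3^2 + 2·3 + 2; at 4: 2·4^2 + 2·4 + 2 = 42; next = 41

41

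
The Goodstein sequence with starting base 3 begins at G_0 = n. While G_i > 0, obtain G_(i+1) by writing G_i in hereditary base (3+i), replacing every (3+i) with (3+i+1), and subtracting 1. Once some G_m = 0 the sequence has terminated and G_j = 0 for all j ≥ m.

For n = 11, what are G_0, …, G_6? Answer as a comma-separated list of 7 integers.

11, 17, 25, 35, 39, 43, 47

[0] 11 ≡ 3^2 + 2 (base 3). Lift 4: 18. −1: 17.
[1] 17 ≡ 4^2 + 1 (base 4). Lift 5: 26. −1: 25.
[2] 25 ≡ 5^2 (base 5). Lift 6: 36. −1: 35.
[3] 35 ≡ 5·6 + 5 (base 6). Lift 7: 40. −1: 39.
[4] 39 ≡ 5·7 + 4 (base 7). Lift 8: 44. −1: 43.
[5] 43 ≡ 5·8 + 3 (base 8). Lift 9: 48. −1: 47.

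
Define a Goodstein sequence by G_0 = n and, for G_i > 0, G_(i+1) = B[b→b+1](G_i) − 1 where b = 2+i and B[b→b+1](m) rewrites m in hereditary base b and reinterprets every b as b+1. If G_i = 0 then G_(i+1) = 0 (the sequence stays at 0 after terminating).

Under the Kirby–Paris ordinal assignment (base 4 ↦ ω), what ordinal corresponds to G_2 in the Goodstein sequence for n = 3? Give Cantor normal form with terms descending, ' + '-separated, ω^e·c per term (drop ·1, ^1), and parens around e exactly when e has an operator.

3

G_0 = 3. HB_2(3) = 2 + 1. Bump = 4. G_1 = 3.
G_1 = 3. HB_3(3) = 3. Bump = 4. G_2 = 3.
G_2 = 3. HB_4(3) = 3. Bump = 3. G_3 = 2.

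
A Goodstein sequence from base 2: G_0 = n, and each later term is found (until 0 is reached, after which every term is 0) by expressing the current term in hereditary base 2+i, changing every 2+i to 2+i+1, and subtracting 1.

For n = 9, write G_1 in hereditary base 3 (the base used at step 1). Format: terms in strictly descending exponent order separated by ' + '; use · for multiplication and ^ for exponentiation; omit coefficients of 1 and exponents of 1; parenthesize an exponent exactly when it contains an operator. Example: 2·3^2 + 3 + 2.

G_0 = 9. HB_2(9) = 2^(2 + 1) + 1. Bump = 82. G_1 = 81.
G_1 = 81. HB_3(81) = 3^(3 + 1). Bump = 1024. G_2 = 1023.

3^(3 + 1)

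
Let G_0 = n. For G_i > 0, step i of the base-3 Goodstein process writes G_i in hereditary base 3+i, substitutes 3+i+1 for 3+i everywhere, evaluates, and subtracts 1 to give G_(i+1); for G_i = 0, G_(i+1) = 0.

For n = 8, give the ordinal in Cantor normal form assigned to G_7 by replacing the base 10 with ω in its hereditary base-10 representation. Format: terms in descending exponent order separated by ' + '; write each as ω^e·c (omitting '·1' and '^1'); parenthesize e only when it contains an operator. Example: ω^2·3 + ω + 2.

[0] 8 ≡ 2·3 + 2 (base 3). Lift 4: 10. −1: 9.
[1] 9 ≡ 2·4 + 1 (base 4). Lift 5: 11. −1: 10.
[2] 10 ≡ 2·5 (base 5). Lift 6: 12. −1: 11.
[3] 11 ≡ 6 + 5 (base 6). Lift 7: 12. −1: 11.
[4] 11 ≡ 7 + 4 (base 7). Lift 8: 12. −1: 11.
[5] 11 ≡ 8 + 3 (base 8). Lift 9: 12. −1: 11.
[6] 11 ≡ 9 + 2 (base 9). Lift 10: 12. −1: 11.

ω + 1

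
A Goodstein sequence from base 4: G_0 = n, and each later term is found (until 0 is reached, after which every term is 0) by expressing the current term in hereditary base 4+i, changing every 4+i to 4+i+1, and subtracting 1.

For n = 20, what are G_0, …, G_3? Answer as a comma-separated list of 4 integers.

step 0: 20 = 4^2 + 4; sub 5 for 4: 5^2 + 5; = 30; G_1 = 30−1 = 29
step 1: 29 = 5^2 + 4; sub 6 for 5: 6^2 + 4; = 40; G_2 = 40−1 = 39
step 2: 39 = 6^2 + 3; sub 7 for 6: 7^2 + 3; = 52; G_3 = 52−1 = 51

20, 29, 39, 51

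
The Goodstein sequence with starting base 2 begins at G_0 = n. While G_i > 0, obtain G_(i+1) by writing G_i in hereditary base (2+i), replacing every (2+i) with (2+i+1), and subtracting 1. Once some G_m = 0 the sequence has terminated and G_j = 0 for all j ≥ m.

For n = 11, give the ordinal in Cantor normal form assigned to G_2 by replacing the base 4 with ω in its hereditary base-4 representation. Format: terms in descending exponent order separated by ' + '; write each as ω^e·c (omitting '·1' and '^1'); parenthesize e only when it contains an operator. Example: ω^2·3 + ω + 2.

ω^(ω + 1) + 3

11 —HB2→ 2^(2 + 1) + 2 + 1 —bump→ 3^(3 + 1) + 3 + 1 = 85 —(−1)→ 84
84 —HB3→ 3^(3 + 1) + 3 —bump→ 4^(4 + 1) + 4 = 1028 —(−1)→ 1027
1027 —HB4→ 4^(4 + 1) + 3 —bump→ 5^(5 + 1) + 3 = 15628 —(−1)→ 15627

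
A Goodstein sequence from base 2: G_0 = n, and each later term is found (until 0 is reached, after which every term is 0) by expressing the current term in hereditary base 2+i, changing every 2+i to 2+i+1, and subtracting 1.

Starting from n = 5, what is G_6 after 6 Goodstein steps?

5 —HB2→ 2^2 + 1 —bump→ 3^3 + 1 = 28 —(−1)→ 27
27 —HB3→ 3^3 —bump→ 4^4 = 256 —(−1)→ 255
255 —HB4→ 3·4^3 + 3·4^2 + 3·4 + 3 —bump→ 3·5^3 + 3·5^2 + 3·5 + 3 = 468 —(−1)→ 467
467 —HB5→ 3·5^3 + 3·5^2 + 3·5 + 2 —bump→ 3·6^3 + 3·6^2 + 3·6 + 2 = 776 —(−1)→ 775
775 —HB6→ 3·6^3 + 3·6^2 + 3·6 + 1 —bump→ 3·7^3 + 3·7^2 + 3·7 + 1 = 1198 —(−1)→ 1197
1197 —HB7→ 3·7^3 + 3·7^2 + 3·7 —bump→ 3·8^3 + 3·8^2 + 3·8 = 1752 —(−1)→ 1751

1751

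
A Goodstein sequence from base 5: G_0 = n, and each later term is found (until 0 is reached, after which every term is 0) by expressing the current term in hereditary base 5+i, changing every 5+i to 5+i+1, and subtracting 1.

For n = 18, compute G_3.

24

18 —HB5→ 3·5 + 3 —bump→ 3·6 + 3 = 21 —(−1)→ 20
20 —HB6→ 3·6 + 2 —bump→ 3·7 + 2 = 23 —(−1)→ 22
22 —HB7→ 3·7 + 1 —bump→ 3·8 + 1 = 25 —(−1)→ 24
24 —HB8→ 3·8 —bump→ 3·9 = 27 —(−1)→ 26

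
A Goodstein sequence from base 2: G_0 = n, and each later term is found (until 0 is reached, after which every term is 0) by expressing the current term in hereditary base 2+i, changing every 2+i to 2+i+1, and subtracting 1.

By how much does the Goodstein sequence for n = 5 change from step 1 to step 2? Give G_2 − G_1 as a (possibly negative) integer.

base 2: 5 = 2^2 + 1; at 3: 3^3 + 1 = 28; next = 27
base 3: 27 = 3^3; at 4: 4^4 = 256; next = 255

228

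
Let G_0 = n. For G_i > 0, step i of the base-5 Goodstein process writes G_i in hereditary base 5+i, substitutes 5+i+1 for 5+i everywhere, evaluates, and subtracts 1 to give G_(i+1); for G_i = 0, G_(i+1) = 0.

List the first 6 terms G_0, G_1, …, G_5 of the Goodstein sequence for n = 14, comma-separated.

14, 15, 16, 17, 18, 19

base 5: 14 = 2·5 + 4; at 6: 2·6 + 4 = 16; next = 15
base 6: 15 = 2·6 + 3; at 7: 2·7 + 3 = 17; next = 16
base 7: 16 = 2·7 + 2; at 8: 2·8 + 2 = 18; next = 17
base 8: 17 = 2·8 + 1; at 9: 2·9 + 1 = 19; next = 18
base 9: 18 = 2·9; at 10: 2·10 = 20; next = 19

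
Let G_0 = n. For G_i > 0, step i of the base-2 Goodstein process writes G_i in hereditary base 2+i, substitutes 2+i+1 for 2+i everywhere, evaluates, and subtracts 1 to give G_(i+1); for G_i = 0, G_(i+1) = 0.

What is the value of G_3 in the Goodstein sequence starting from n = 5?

467

5 —HB2→ 2^2 + 1 —bump→ 3^3 + 1 = 28 —(−1)→ 27
27 —HB3→ 3^3 —bump→ 4^4 = 256 —(−1)→ 255
255 —HB4→ 3·4^3 + 3·4^2 + 3·4 + 3 —bump→ 3·5^3 + 3·5^2 + 3·5 + 3 = 468 —(−1)→ 467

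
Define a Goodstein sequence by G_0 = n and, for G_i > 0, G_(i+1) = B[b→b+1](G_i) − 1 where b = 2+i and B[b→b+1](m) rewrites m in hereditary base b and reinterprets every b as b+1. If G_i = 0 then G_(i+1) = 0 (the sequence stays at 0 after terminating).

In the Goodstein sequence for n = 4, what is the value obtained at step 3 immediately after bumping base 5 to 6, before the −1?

G_0=4  [base 2] 2^2  →[2↦3]→  3^3 = 27  −1 ⇒ G_1=26
G_1=26  [base 3] 2·3^2 + 2·3 + 2  →[3↦4]→  2·4^2 + 2·4 + 2 = 42  −1 ⇒ G_2=41
G_2=41  [base 4] 2·4^2 + 2·4 + 1  →[4↦5]→  2·5^2 + 2·5 + 1 = 61  −1 ⇒ G_3=60
G_3=60  [base 5] 2·5^2 + 2·5  →[5↦6]→  2·6^2 + 2·6 = 84  −1 ⇒ G_4=83

84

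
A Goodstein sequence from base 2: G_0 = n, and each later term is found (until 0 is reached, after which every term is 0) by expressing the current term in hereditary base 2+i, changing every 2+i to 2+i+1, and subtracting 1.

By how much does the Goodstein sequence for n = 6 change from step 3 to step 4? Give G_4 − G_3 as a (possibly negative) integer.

43530

step 0: 6 = 2^2 + 2; sub 3 for 2: 3^3 + 3; = 30; G_1 = 30−1 = 29
step 1: 29 = 3^3 + 2; sub 4 for 3: 4^4 + 2; = 258; G_2 = 258−1 = 257
step 2: 257 = 4^4 + 1; sub 5 for 4: 5^5 + 1; = 3126; G_3 = 3126−1 = 3125
step 3: 3125 = 5^5; sub 6 for 5: 6^6; = 46656; G_4 = 46656−1 = 46655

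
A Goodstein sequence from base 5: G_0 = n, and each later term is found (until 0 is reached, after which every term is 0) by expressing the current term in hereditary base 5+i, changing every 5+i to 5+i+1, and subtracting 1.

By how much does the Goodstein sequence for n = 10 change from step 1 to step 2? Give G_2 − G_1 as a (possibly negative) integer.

0

step 0: 10 = 2·5; sub 6 for 5: 2·6; = 12; G_1 = 12−1 = 11
step 1: 11 = 6 + 5; sub 7 for 6: 7 + 5; = 12; G_2 = 12−1 = 11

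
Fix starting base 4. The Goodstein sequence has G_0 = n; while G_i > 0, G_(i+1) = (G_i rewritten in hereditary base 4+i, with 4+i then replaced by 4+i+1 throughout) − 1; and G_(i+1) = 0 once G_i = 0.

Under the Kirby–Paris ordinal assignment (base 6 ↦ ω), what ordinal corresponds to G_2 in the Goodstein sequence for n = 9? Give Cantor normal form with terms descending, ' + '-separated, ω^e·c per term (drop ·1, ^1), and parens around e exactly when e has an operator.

ω + 5

base 4: 9 = 2·4 + 1; at 5: 2·5 + 1 = 11; next = 10
base 5: 10 = 2·5; at 6: 2·6 = 12; next = 11
base 6: 11 = 6 + 5; at 7: 7 + 5 = 12; next = 11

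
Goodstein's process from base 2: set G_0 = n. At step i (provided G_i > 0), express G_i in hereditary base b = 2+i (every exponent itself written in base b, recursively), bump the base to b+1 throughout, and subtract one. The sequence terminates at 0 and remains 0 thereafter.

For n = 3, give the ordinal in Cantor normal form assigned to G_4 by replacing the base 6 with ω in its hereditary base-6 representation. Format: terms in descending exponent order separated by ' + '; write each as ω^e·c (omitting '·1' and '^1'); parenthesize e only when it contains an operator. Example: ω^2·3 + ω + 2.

(0) 3|_2 = 2 + 1 ↦ 3 + 1|_3 = 4 ⇒ 3
(1) 3|_3 = 3 ↦ 4|_4 = 4 ⇒ 3
(2) 3|_4 = 3 ↦ 3|_5 = 3 ⇒ 2
(3) 2|_5 = 2 ↦ 2|_6 = 2 ⇒ 1
(4) 1|_6 = 1 ↦ 1|_7 = 1 ⇒ 0

1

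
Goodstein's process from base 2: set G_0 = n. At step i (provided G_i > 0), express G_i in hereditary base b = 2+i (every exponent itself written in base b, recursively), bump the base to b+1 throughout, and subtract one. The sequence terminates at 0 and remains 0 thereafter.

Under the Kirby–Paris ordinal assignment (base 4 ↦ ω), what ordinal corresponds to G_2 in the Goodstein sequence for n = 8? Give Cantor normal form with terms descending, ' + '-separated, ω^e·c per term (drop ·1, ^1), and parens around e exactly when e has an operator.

ω^ω·2 + ω^2·2 + ω·2 + 1

base 2: 8 = 2^(2 + 1); at 3: 3^(3 + 1) = 81; next = 80
base 3: 80 = 2·3^3 + 2·3^2 + 2·3 + 2; at 4: 2·4^4 + 2·4^2 + 2·4 + 2 = 554; next = 553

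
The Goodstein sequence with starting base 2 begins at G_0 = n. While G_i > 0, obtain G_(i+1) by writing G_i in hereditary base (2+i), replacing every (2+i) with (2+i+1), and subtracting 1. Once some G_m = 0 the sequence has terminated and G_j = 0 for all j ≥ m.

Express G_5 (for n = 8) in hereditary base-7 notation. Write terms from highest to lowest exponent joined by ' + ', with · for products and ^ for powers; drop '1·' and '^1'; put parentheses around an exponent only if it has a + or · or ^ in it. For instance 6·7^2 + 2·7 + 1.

2·7^7 + 2·7^2 + 7 + 4

G_0 = 8. HB_2(8) = 2^(2 + 1). Bump = 81. G_1 = 80.
G_1 = 80. HB_3(80) = 2·3^3 + 2·3^2 + 2·3 + 2. Bump = 554. G_2 = 553.
G_2 = 553. HB_4(553) = 2·4^4 + 2·4^2 + 2·4 + 1. Bump = 6311. G_3 = 6310.
G_3 = 6310. HB_5(6310) = 2·5^5 + 2·5^2 + 2·5. Bump = 93396. G_4 = 93395.
G_4 = 93395. HB_6(93395) = 2·6^6 + 2·6^2 + 6 + 5. Bump = 1647196. G_5 = 1647195.
G_5 = 1647195. HB_7(1647195) = 2·7^7 + 2·7^2 + 7 + 4. Bump = 33554572. G_6 = 33554571.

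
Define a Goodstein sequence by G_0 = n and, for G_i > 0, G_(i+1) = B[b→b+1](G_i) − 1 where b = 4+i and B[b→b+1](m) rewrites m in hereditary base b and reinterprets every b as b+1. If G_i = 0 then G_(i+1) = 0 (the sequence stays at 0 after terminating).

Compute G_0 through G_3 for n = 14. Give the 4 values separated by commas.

[0] 14 ≡ 3·4 + 2 (base 4). Lift 5: 17. −1: 16.
[1] 16 ≡ 3·5 + 1 (base 5). Lift 6: 19. −1: 18.
[2] 18 ≡ 3·6 (base 6). Lift 7: 21. −1: 20.

14, 16, 18, 20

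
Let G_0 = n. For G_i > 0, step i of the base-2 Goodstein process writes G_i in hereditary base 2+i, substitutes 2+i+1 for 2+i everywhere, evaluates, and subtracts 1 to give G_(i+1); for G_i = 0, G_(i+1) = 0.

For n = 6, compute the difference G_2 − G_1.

228

6 —HB2→ 2^2 + 2 —bump→ 3^3 + 3 = 30 —(−1)→ 29
29 —HB3→ 3^3 + 2 —bump→ 4^4 + 2 = 258 —(−1)→ 257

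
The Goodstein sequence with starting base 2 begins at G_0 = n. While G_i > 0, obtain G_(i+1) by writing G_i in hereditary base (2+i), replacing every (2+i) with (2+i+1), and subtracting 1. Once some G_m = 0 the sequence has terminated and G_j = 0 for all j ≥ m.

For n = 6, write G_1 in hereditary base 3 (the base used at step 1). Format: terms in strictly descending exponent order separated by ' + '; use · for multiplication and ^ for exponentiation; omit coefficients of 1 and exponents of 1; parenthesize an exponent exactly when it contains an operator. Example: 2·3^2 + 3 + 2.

3^3 + 2

G_0 = 6. HB_2(6) = 2^2 + 2. Bump = 30. G_1 = 29.
G_1 = 29. HB_3(29) = 3^3 + 2. Bump = 258. G_2 = 257.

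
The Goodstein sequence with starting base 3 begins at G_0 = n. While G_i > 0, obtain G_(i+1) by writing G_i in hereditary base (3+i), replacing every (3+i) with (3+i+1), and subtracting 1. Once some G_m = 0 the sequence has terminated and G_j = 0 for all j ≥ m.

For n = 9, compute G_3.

19

(0) 9|_3 = 3^2 ↦ 4^2|_4 = 16 ⇒ 15
(1) 15|_4 = 3·4 + 3 ↦ 3·5 + 3|_5 = 18 ⇒ 17
(2) 17|_5 = 3·5 + 2 ↦ 3·6 + 2|_6 = 20 ⇒ 19
(3) 19|_6 = 3·6 + 1 ↦ 3·7 + 1|_7 = 22 ⇒ 21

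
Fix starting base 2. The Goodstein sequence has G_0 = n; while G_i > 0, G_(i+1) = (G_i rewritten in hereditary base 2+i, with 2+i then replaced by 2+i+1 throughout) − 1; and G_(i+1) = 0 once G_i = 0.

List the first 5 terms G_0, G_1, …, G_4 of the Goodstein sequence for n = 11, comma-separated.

i=0: 11 = 2^(2 + 1) + 2 + 1 (b=2); 2→3: 3^(3 + 1) + 3 + 1 = 85; 85−1 = 84
i=1: 84 = 3^(3 + 1) + 3 (b=3); 3→4: 4^(4 + 1) + 4 = 1028; 1028−1 = 1027
i=2: 1027 = 4^(4 + 1) + 3 (b=4); 4→5: 5^(5 + 1) + 3 = 15628; 15628−1 = 15627
i=3: 15627 = 5^(5 + 1) + 2 (b=5); 5→6: 6^(6 + 1) + 2 = 279938; 279938−1 = 279937

11, 84, 1027, 15627, 279937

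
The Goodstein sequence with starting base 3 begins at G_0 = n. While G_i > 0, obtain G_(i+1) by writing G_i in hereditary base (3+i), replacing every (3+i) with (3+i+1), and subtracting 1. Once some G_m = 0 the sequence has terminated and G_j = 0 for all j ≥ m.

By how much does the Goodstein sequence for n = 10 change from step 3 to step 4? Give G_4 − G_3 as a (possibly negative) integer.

3

(0) 10|_3 = 3^2 + 1 ↦ 4^2 + 1|_4 = 17 ⇒ 16
(1) 16|_4 = 4^2 ↦ 5^2|_5 = 25 ⇒ 24
(2) 24|_5 = 4·5 + 4 ↦ 4·6 + 4|_6 = 28 ⇒ 27
(3) 27|_6 = 4·6 + 3 ↦ 4·7 + 3|_7 = 31 ⇒ 30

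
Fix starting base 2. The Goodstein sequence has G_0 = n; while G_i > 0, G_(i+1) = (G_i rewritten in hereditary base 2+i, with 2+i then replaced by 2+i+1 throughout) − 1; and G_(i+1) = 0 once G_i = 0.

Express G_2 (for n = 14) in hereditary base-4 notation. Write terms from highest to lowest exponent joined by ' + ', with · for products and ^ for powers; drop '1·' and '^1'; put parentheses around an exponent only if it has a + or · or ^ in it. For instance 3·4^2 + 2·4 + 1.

4^(4 + 1) + 4^4 + 1

G_0 = 14. HB_2(14) = 2^(2 + 1) + 2^2 + 2. Bump = 111. G_1 = 110.
G_1 = 110. HB_3(110) = 3^(3 + 1) + 3^3 + 2. Bump = 1282. G_2 = 1281.
G_2 = 1281. HB_4(1281) = 4^(4 + 1) + 4^4 + 1. Bump = 18751. G_3 = 18750.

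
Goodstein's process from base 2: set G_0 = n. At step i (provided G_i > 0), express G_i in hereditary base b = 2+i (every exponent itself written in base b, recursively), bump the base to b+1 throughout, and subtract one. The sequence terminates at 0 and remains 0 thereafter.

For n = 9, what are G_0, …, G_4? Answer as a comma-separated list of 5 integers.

i=0: 9 = 2^(2 + 1) + 1 (b=2); 2→3: 3^(3 + 1) + 1 = 82; 82−1 = 81
i=1: 81 = 3^(3 + 1) (b=3); 3→4: 4^(4 + 1) = 1024; 1024−1 = 1023
i=2: 1023 = 3·4^4 + 3·4^3 + 3·4^2 + 3·4 + 3 (b=4); 4→5: 3·5^5 + 3·5^3 + 3·5^2 + 3·5 + 3 = 9843; 9843−1 = 9842
i=3: 9842 = 3·5^5 + 3·5^3 + 3·5^2 + 3·5 + 2 (b=5); 5→6: 3·6^6 + 3·6^3 + 3·6^2 + 3·6 + 2 = 140744; 140744−1 = 140743

9, 81, 1023, 9842, 140743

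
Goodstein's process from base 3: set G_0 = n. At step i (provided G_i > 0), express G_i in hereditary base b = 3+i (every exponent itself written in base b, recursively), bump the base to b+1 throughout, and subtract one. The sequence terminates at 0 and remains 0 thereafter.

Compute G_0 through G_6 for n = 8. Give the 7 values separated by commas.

8 —HB3→ 2·3 + 2 —bump→ 2·4 + 2 = 10 —(−1)→ 9
9 —HB4→ 2·4 + 1 —bump→ 2·5 + 1 = 11 —(−1)→ 10
10 —HB5→ 2·5 —bump→ 2·6 = 12 —(−1)→ 11
11 —HB6→ 6 + 5 —bump→ 7 + 5 = 12 —(−1)→ 11
11 —HB7→ 7 + 4 —bump→ 8 + 4 = 12 —(−1)→ 11
11 —HB8→ 8 + 3 —bump→ 9 + 3 = 12 —(−1)→ 11

8, 9, 10, 11, 11, 11, 11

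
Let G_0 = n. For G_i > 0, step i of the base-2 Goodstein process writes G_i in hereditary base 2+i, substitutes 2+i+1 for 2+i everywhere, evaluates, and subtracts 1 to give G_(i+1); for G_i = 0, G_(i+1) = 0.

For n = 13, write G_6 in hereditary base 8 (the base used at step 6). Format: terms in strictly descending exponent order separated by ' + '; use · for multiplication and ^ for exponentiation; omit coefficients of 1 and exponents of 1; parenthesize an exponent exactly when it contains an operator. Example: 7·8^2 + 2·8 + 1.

8^(8 + 1) + 3·8^3 + 3·8^2 + 2·8 + 7

base 2: 13 = 2^(2 + 1) + 2^2 + 1; at 3: 3^(3 + 1) + 3^3 + 1 = 109; next = 108
base 3: 108 = 3^(3 + 1) + 3^3; at 4: 4^(4 + 1) + 4^4 = 1280; next = 1279
base 4: 1279 = 4^(4 + 1) + 3·4^3 + 3·4^2 + 3·4 + 3; at 5: 5^(5 + 1) + 3·5^3 + 3·5^2 + 3·5 + 3 = 16093; next = 16092
base 5: 16092 = 5^(5 + 1) + 3·5^3 + 3·5^2 + 3·5 + 2; at 6: 6^(6 + 1) + 3·6^3 + 3·6^2 + 3·6 + 2 = 280712; next = 280711
base 6: 280711 = 6^(6 + 1) + 3·6^3 + 3·6^2 + 3·6 + 1; at 7: 7^(7 + 1) + 3·7^3 + 3·7^2 + 3·7 + 1 = 5765999; next = 5765998
base 7: 5765998 = 7^(7 + 1) + 3·7^3 + 3·7^2 + 3·7; at 8: 8^(8 + 1) + 3·8^3 + 3·8^2 + 3·8 = 134219480; next = 134219479
base 8: 134219479 = 8^(8 + 1) + 3·8^3 + 3·8^2 + 2·8 + 7; at 9: 9^(9 + 1) + 3·9^3 + 3·9^2 + 2·9 + 7 = 3486786856; next = 3486786855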